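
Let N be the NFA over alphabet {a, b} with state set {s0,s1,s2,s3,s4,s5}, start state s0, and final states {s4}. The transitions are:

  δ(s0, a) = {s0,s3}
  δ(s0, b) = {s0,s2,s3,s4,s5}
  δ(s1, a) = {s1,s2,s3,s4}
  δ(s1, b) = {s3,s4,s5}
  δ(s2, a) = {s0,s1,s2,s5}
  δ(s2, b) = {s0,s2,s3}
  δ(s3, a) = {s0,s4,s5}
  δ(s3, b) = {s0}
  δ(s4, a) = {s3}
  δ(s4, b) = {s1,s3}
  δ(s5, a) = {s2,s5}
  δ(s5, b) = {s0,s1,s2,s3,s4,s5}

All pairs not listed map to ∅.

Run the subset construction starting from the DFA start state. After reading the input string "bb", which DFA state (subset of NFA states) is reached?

Start: {s0}.
δ(s0,b) = {s0,s2,s3,s4,s5}.
Union: {s0,s2,s3,s4,s5}.
After b: {s0,s2,s3,s4,s5}.
δ(s0,b) = {s0,s2,s3,s4,s5}; δ(s2,b) = {s0,s2,s3}; δ(s3,b) = {s0}; δ(s4,b) = {s1,s3}; δ(s5,b) = {s0,s1,s2,s3,s4,s5}.
Union: {s0,s1,s2,s3,s4,s5}.
After b: {s0,s1,s2,s3,s4,s5}.

{s0,s1,s2,s3,s4,s5}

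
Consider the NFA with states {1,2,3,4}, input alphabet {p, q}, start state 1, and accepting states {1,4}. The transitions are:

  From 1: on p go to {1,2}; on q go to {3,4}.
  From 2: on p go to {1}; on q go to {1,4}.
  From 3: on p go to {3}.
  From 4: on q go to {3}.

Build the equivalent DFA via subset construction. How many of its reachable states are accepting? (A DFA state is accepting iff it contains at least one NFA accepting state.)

Start state of the DFA: {1}.
{1} --p--> {1,2}  [new]
{1} --q--> {3,4}  [new]
{1,2} --p--> {1,2}  [seen]
{1,2} --q--> {1,3,4}  [new]
{3,4} --p--> {3}  [new]
{3,4} --q--> {3}  [seen]
{1,3,4} --p--> {1,2,3}  [new]
{1,3,4} --q--> {3,4}  [seen]
{3} --p--> {3}  [seen]
{3} --q--> ∅  [new]
{1,2,3} --p--> {1,2,3}  [seen]
{1,2,3} --q--> {1,3,4}  [seen]
∅ --p--> ∅  [seen]
∅ --q--> ∅  [seen]
Reachable DFA states: {1}, {1,2}, {3,4}, {1,3,4}, {3}, {1,2,3}, ∅.
Accepting DFA states (contain an NFA accepting state): {1}, {1,2}, {3,4}, {1,3,4}, {1,2,3}.

5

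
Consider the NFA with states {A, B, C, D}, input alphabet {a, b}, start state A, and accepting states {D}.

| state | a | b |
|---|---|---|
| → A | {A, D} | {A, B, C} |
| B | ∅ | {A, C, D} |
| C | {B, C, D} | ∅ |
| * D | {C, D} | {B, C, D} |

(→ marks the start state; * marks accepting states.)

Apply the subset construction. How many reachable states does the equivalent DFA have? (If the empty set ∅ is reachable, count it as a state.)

Start state of the DFA: {A}.
{A} --a--> {A, D}  [new]
{A} --b--> {A, B, C}  [new]
{A, D} --a--> {A, C, D}  [new]
{A, D} --b--> {A, B, C, D}  [new]
{A, B, C} --a--> {A, B, C, D}  [seen]
{A, B, C} --b--> {A, B, C, D}  [seen]
{A, C, D} --a--> {A, B, C, D}  [seen]
{A, C, D} --b--> {A, B, C, D}  [seen]
{A, B, C, D} --a--> {A, B, C, D}  [seen]
{A, B, C, D} --b--> {A, B, C, D}  [seen]
Reachable DFA states: {A}, {A, D}, {A, B, C}, {A, C, D}, {A, B, C, D}.

5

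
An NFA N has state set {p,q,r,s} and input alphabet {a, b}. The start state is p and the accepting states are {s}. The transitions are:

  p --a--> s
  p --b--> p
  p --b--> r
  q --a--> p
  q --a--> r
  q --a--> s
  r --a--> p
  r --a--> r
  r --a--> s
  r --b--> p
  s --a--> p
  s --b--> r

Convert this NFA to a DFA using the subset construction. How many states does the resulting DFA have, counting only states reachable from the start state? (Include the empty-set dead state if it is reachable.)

Start state of the DFA: {p}.
{p} --a--> {s}  [new]
{p} --b--> {p,r}  [new]
{s} --a--> {p}  [seen]
{s} --b--> {r}  [new]
{p,r} --a--> {p,r,s}  [new]
{p,r} --b--> {p,r}  [seen]
{r} --a--> {p,r,s}  [seen]
{r} --b--> {p}  [seen]
{p,r,s} --a--> {p,r,s}  [seen]
{p,r,s} --b--> {p,r}  [seen]
Reachable DFA states: {p}, {s}, {p,r}, {r}, {p,r,s}.

5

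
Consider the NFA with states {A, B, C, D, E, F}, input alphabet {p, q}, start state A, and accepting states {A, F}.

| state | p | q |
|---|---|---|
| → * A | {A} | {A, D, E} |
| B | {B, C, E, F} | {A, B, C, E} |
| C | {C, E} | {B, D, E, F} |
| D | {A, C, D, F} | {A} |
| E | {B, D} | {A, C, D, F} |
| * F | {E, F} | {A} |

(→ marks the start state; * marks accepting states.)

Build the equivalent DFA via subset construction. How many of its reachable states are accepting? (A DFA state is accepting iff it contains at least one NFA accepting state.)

Start state of the DFA: {A}.
{A} --p--> {A}  [seen]
{A} --q--> {A, D, E}  [new]
{A, D, E} --p--> {A, B, C, D, F}  [new]
{A, D, E} --q--> {A, C, D, E, F}  [new]
{A, B, C, D, F} --p--> {A, B, C, D, E, F}  [new]
{A, B, C, D, F} --q--> {A, B, C, D, E, F}  [seen]
{A, C, D, E, F} --p--> {A, B, C, D, E, F}  [seen]
{A, C, D, E, F} --q--> {A, B, C, D, E, F}  [seen]
{A, B, C, D, E, F} --p--> {A, B, C, D, E, F}  [seen]
{A, B, C, D, E, F} --q--> {A, B, C, D, E, F}  [seen]
Reachable DFA states: {A}, {A, D, E}, {A, B, C, D, F}, {A, C, D, E, F}, {A, B, C, D, E, F}.
Accepting DFA states (contain an NFA accepting state): {A}, {A, D, E}, {A, B, C, D, F}, {A, C, D, E, F}, {A, B, C, D, E, F}.

5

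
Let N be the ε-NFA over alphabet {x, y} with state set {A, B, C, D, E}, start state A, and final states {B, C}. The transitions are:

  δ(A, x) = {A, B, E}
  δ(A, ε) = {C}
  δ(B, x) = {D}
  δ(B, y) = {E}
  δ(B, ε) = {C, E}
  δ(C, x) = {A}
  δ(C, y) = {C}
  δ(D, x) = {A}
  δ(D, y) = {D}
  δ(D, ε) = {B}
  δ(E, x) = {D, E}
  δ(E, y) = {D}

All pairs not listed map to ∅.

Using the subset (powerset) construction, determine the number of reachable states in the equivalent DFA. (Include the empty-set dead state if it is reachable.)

5

Start state of the DFA: {A, C} (ε-closure of the NFA start).
{A, C} --x--> {A, B, C, E}  [new]
{A, C} --y--> {C}  [new]
{A, B, C, E} --x--> {A, B, C, D, E}  [new]
{A, B, C, E} --y--> {B, C, D, E}  [new]
{C} --x--> {A, C}  [seen]
{C} --y--> {C}  [seen]
{A, B, C, D, E} --x--> {A, B, C, D, E}  [seen]
{A, B, C, D, E} --y--> {B, C, D, E}  [seen]
{B, C, D, E} --x--> {A, B, C, D, E}  [seen]
{B, C, D, E} --y--> {B, C, D, E}  [seen]
Reachable DFA states: {A, C}, {A, B, C, E}, {C}, {A, B, C, D, E}, {B, C, D, E}.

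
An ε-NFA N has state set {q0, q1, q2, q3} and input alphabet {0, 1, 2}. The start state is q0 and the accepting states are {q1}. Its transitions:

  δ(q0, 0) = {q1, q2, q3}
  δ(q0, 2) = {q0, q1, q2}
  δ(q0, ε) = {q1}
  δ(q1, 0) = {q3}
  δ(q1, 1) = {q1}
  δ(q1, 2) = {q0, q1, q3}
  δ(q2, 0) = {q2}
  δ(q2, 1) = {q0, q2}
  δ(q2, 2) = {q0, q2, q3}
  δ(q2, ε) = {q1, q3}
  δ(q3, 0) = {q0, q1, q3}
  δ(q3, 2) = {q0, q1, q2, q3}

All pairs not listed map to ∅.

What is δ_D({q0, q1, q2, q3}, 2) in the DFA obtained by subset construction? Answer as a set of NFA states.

δ(q0,2) = {q0, q1, q2}; δ(q1,2) = {q0, q1, q3}; δ(q2,2) = {q0, q2, q3}; δ(q3,2) = {q0, q1, q2, q3}.
Union: {q0, q1, q2, q3}.

{q0, q1, q2, q3}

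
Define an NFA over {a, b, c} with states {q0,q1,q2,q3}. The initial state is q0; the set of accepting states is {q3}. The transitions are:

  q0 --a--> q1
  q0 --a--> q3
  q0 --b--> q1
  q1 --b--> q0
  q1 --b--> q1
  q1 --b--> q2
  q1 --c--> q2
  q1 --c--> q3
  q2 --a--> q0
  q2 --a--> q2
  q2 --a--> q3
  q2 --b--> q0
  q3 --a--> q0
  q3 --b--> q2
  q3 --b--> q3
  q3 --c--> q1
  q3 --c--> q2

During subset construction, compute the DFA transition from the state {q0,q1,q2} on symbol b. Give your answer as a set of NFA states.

δ(q0,b) = {q1}; δ(q1,b) = {q0,q1,q2}; δ(q2,b) = {q0}.
Union: {q0,q1,q2}.

{q0,q1,q2}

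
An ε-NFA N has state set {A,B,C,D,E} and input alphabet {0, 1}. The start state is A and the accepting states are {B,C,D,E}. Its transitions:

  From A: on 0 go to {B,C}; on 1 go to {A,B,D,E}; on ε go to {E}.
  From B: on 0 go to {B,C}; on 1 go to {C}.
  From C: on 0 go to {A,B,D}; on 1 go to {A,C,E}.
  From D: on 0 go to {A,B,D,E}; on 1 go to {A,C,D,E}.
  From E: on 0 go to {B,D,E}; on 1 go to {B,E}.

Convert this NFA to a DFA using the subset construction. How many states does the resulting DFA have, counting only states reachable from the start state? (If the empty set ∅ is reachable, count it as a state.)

4

Start state of the DFA: {A,E} (ε-closure of the NFA start).
{A,E} --0--> {B,C,D,E}  [new]
{A,E} --1--> {A,B,D,E}  [new]
{B,C,D,E} --0--> {A,B,C,D,E}  [new]
{B,C,D,E} --1--> {A,B,C,D,E}  [seen]
{A,B,D,E} --0--> {A,B,C,D,E}  [seen]
{A,B,D,E} --1--> {A,B,C,D,E}  [seen]
{A,B,C,D,E} --0--> {A,B,C,D,E}  [seen]
{A,B,C,D,E} --1--> {A,B,C,D,E}  [seen]
Reachable DFA states: {A,E}, {B,C,D,E}, {A,B,D,E}, {A,B,C,D,E}.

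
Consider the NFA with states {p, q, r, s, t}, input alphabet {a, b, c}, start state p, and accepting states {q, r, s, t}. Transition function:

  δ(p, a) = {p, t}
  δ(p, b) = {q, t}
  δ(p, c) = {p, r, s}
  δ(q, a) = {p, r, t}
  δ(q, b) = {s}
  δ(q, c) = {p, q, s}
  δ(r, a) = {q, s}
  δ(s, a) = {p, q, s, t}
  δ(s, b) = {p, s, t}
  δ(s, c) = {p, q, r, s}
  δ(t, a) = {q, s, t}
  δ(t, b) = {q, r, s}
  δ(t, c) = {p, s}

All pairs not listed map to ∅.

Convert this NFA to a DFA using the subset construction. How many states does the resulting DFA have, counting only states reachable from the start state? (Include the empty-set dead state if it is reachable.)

11

Start state of the DFA: {p}.
{p} --a--> {p, t}  [new]
{p} --b--> {q, t}  [new]
{p} --c--> {p, r, s}  [new]
{p, t} --a--> {p, q, s, t}  [new]
{p, t} --b--> {q, r, s, t}  [new]
{p, t} --c--> {p, r, s}  [seen]
{q, t} --a--> {p, q, r, s, t}  [new]
{q, t} --b--> {q, r, s}  [new]
{q, t} --c--> {p, q, s}  [new]
{p, r, s} --a--> {p, q, s, t}  [seen]
{p, r, s} --b--> {p, q, s, t}  [seen]
{p, r, s} --c--> {p, q, r, s}  [new]
{p, q, s, t} --a--> {p, q, r, s, t}  [seen]
{p, q, s, t} --b--> {p, q, r, s, t}  [seen]
{p, q, s, t} --c--> {p, q, r, s}  [seen]
{q, r, s, t} --a--> {p, q, r, s, t}  [seen]
{q, r, s, t} --b--> {p, q, r, s, t}  [seen]
{q, r, s, t} --c--> {p, q, r, s}  [seen]
{p, q, r, s, t} --a--> {p, q, r, s, t}  [seen]
{p, q, r, s, t} --b--> {p, q, r, s, t}  [seen]
{p, q, r, s, t} --c--> {p, q, r, s}  [seen]
{q, r, s} --a--> {p, q, r, s, t}  [seen]
{q, r, s} --b--> {p, s, t}  [new]
{q, r, s} --c--> {p, q, r, s}  [seen]
{p, q, s} --a--> {p, q, r, s, t}  [seen]
{p, q, s} --b--> {p, q, s, t}  [seen]
{p, q, s} --c--> {p, q, r, s}  [seen]
{p, q, r, s} --a--> {p, q, r, s, t}  [seen]
{p, q, r, s} --b--> {p, q, s, t}  [seen]
{p, q, r, s} --c--> {p, q, r, s}  [seen]
{p, s, t} --a--> {p, q, s, t}  [seen]
{p, s, t} --b--> {p, q, r, s, t}  [seen]
{p, s, t} --c--> {p, q, r, s}  [seen]
Reachable DFA states: {p}, {p, t}, {q, t}, {p, r, s}, {p, q, s, t}, {q, r, s, t}, {p, q, r, s, t}, {q, r, s}, {p, q, s}, {p, q, r, s}, {p, s, t}.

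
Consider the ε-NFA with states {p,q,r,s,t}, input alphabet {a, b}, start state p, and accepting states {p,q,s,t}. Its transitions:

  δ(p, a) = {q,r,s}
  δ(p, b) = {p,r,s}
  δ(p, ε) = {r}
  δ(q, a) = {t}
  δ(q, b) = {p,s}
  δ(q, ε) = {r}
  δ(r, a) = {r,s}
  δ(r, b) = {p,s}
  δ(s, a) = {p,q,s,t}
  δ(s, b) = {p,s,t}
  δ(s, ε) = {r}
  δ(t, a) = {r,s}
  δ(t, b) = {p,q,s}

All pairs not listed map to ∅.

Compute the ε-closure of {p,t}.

{p,r,t}

Begin with {p,t}.
p →ε {r}; add r.
ε-closure = {p,r,t}.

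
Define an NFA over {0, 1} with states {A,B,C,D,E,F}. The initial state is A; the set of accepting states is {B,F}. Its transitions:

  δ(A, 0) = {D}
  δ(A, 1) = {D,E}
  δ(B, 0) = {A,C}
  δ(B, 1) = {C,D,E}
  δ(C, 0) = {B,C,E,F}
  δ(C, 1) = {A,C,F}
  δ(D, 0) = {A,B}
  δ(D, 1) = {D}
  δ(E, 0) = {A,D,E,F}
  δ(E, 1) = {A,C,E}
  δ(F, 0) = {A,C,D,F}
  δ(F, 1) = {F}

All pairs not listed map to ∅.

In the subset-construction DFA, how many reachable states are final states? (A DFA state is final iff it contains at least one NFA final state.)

Start state of the DFA: {A}.
{A} --0--> {D}  [new]
{A} --1--> {D,E}  [new]
{D} --0--> {A,B}  [new]
{D} --1--> {D}  [seen]
{D,E} --0--> {A,B,D,E,F}  [new]
{D,E} --1--> {A,C,D,E}  [new]
{A,B} --0--> {A,C,D}  [new]
{A,B} --1--> {C,D,E}  [new]
{A,B,D,E,F} --0--> {A,B,C,D,E,F}  [new]
{A,B,D,E,F} --1--> {A,C,D,E,F}  [new]
{A,C,D,E} --0--> {A,B,C,D,E,F}  [seen]
{A,C,D,E} --1--> {A,C,D,E,F}  [seen]
{A,C,D} --0--> {A,B,C,D,E,F}  [seen]
{A,C,D} --1--> {A,C,D,E,F}  [seen]
{C,D,E} --0--> {A,B,C,D,E,F}  [seen]
{C,D,E} --1--> {A,C,D,E,F}  [seen]
{A,B,C,D,E,F} --0--> {A,B,C,D,E,F}  [seen]
{A,B,C,D,E,F} --1--> {A,C,D,E,F}  [seen]
{A,C,D,E,F} --0--> {A,B,C,D,E,F}  [seen]
{A,C,D,E,F} --1--> {A,C,D,E,F}  [seen]
Reachable DFA states: {A}, {D}, {D,E}, {A,B}, {A,B,D,E,F}, {A,C,D,E}, {A,C,D}, {C,D,E}, {A,B,C,D,E,F}, {A,C,D,E,F}.
Accepting DFA states (contain an NFA accepting state): {A,B}, {A,B,D,E,F}, {A,B,C,D,E,F}, {A,C,D,E,F}.

4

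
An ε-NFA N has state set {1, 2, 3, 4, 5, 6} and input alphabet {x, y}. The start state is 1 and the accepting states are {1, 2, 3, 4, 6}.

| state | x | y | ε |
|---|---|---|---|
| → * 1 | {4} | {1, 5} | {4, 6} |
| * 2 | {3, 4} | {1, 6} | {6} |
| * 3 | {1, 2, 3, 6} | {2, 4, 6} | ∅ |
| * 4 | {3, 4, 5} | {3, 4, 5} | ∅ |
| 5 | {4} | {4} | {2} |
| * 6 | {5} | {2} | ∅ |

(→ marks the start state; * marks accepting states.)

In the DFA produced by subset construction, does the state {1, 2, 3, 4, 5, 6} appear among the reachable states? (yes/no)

yes

Start state of the DFA: {1, 4, 6} (ε-closure of the NFA start).
{1, 4, 6} --x--> {2, 3, 4, 5, 6}  [new]
{1, 4, 6} --y--> {1, 2, 3, 4, 5, 6}  [new]
{2, 3, 4, 5, 6} --x--> {1, 2, 3, 4, 5, 6}  [seen]
{2, 3, 4, 5, 6} --y--> {1, 2, 3, 4, 5, 6}  [seen]
{1, 2, 3, 4, 5, 6} --x--> {1, 2, 3, 4, 5, 6}  [seen]
{1, 2, 3, 4, 5, 6} --y--> {1, 2, 3, 4, 5, 6}  [seen]
Reachable DFA states: {1, 4, 6}, {2, 3, 4, 5, 6}, {1, 2, 3, 4, 5, 6}.
{1, 2, 3, 4, 5, 6} is among them.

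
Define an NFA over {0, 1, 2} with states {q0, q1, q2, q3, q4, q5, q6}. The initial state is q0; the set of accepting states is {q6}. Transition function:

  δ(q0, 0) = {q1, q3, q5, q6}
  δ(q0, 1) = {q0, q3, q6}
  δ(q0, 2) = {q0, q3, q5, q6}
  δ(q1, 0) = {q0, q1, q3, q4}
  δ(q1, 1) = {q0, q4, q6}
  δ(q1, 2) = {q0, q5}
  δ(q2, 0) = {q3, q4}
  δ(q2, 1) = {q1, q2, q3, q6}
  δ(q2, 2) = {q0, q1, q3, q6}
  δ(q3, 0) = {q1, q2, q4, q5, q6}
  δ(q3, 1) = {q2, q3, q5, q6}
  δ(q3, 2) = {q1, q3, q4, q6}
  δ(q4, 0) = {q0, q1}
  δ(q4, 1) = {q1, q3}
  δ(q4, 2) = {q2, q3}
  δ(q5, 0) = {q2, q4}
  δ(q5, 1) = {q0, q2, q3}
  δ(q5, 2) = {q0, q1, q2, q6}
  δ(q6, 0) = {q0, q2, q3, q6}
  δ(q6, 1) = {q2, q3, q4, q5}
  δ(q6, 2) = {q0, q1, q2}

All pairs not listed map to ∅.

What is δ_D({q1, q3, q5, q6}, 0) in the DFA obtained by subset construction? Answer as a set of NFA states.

δ(q1,0) = {q0, q1, q3, q4}; δ(q3,0) = {q1, q2, q4, q5, q6}; δ(q5,0) = {q2, q4}; δ(q6,0) = {q0, q2, q3, q6}.
Union: {q0, q1, q2, q3, q4, q5, q6}.

{q0, q1, q2, q3, q4, q5, q6}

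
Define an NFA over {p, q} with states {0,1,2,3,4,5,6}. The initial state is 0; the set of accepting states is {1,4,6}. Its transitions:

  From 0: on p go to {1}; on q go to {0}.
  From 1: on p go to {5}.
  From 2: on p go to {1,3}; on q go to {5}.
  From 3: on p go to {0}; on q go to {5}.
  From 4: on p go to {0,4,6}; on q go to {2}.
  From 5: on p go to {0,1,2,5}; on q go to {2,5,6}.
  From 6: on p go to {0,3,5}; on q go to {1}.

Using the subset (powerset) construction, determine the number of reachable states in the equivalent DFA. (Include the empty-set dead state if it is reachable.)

Start state of the DFA: {0}.
{0} --p--> {1}  [new]
{0} --q--> {0}  [seen]
{1} --p--> {5}  [new]
{1} --q--> ∅  [new]
{5} --p--> {0,1,2,5}  [new]
{5} --q--> {2,5,6}  [new]
∅ --p--> ∅  [seen]
∅ --q--> ∅  [seen]
{0,1,2,5} --p--> {0,1,2,3,5}  [new]
{0,1,2,5} --q--> {0,2,5,6}  [new]
{2,5,6} --p--> {0,1,2,3,5}  [seen]
{2,5,6} --q--> {1,2,5,6}  [new]
{0,1,2,3,5} --p--> {0,1,2,3,5}  [seen]
{0,1,2,3,5} --q--> {0,2,5,6}  [seen]
{0,2,5,6} --p--> {0,1,2,3,5}  [seen]
{0,2,5,6} --q--> {0,1,2,5,6}  [new]
{1,2,5,6} --p--> {0,1,2,3,5}  [seen]
{1,2,5,6} --q--> {1,2,5,6}  [seen]
{0,1,2,5,6} --p--> {0,1,2,3,5}  [seen]
{0,1,2,5,6} --q--> {0,1,2,5,6}  [seen]
Reachable DFA states: {0}, {1}, {5}, ∅, {0,1,2,5}, {2,5,6}, {0,1,2,3,5}, {0,2,5,6}, {1,2,5,6}, {0,1,2,5,6}.

10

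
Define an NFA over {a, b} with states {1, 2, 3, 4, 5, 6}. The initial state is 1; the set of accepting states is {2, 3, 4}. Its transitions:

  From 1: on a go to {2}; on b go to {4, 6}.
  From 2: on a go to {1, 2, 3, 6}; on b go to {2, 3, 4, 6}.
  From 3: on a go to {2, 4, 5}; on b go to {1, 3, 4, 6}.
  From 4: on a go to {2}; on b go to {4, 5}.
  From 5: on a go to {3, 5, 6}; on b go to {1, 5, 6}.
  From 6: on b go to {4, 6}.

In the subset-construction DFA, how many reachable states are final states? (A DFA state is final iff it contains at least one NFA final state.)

9

Start state of the DFA: {1}.
{1} --a--> {2}  [new]
{1} --b--> {4, 6}  [new]
{2} --a--> {1, 2, 3, 6}  [new]
{2} --b--> {2, 3, 4, 6}  [new]
{4, 6} --a--> {2}  [seen]
{4, 6} --b--> {4, 5, 6}  [new]
{1, 2, 3, 6} --a--> {1, 2, 3, 4, 5, 6}  [new]
{1, 2, 3, 6} --b--> {1, 2, 3, 4, 6}  [new]
{2, 3, 4, 6} --a--> {1, 2, 3, 4, 5, 6}  [seen]
{2, 3, 4, 6} --b--> {1, 2, 3, 4, 5, 6}  [seen]
{4, 5, 6} --a--> {2, 3, 5, 6}  [new]
{4, 5, 6} --b--> {1, 4, 5, 6}  [new]
{1, 2, 3, 4, 5, 6} --a--> {1, 2, 3, 4, 5, 6}  [seen]
{1, 2, 3, 4, 5, 6} --b--> {1, 2, 3, 4, 5, 6}  [seen]
{1, 2, 3, 4, 6} --a--> {1, 2, 3, 4, 5, 6}  [seen]
{1, 2, 3, 4, 6} --b--> {1, 2, 3, 4, 5, 6}  [seen]
{2, 3, 5, 6} --a--> {1, 2, 3, 4, 5, 6}  [seen]
{2, 3, 5, 6} --b--> {1, 2, 3, 4, 5, 6}  [seen]
{1, 4, 5, 6} --a--> {2, 3, 5, 6}  [seen]
{1, 4, 5, 6} --b--> {1, 4, 5, 6}  [seen]
Reachable DFA states: {1}, {2}, {4, 6}, {1, 2, 3, 6}, {2, 3, 4, 6}, {4, 5, 6}, {1, 2, 3, 4, 5, 6}, {1, 2, 3, 4, 6}, {2, 3, 5, 6}, {1, 4, 5, 6}.
Accepting DFA states (contain an NFA accepting state): {2}, {4, 6}, {1, 2, 3, 6}, {2, 3, 4, 6}, {4, 5, 6}, {1, 2, 3, 4, 5, 6}, {1, 2, 3, 4, 6}, {2, 3, 5, 6}, {1, 4, 5, 6}.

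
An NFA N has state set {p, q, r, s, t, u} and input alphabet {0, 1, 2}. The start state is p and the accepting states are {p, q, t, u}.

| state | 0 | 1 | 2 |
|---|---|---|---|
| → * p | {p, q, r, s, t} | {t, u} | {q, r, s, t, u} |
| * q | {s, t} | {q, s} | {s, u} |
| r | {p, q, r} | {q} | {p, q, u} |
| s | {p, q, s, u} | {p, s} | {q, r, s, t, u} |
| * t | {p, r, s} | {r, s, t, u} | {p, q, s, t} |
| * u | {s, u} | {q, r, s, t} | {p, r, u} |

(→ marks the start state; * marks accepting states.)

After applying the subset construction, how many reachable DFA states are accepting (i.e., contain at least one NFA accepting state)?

Start state of the DFA: {p}.
{p} --0--> {p, q, r, s, t}  [new]
{p} --1--> {t, u}  [new]
{p} --2--> {q, r, s, t, u}  [new]
{p, q, r, s, t} --0--> {p, q, r, s, t, u}  [new]
{p, q, r, s, t} --1--> {p, q, r, s, t, u}  [seen]
{p, q, r, s, t} --2--> {p, q, r, s, t, u}  [seen]
{t, u} --0--> {p, r, s, u}  [new]
{t, u} --1--> {q, r, s, t, u}  [seen]
{t, u} --2--> {p, q, r, s, t, u}  [seen]
{q, r, s, t, u} --0--> {p, q, r, s, t, u}  [seen]
{q, r, s, t, u} --1--> {p, q, r, s, t, u}  [seen]
{q, r, s, t, u} --2--> {p, q, r, s, t, u}  [seen]
{p, q, r, s, t, u} --0--> {p, q, r, s, t, u}  [seen]
{p, q, r, s, t, u} --1--> {p, q, r, s, t, u}  [seen]
{p, q, r, s, t, u} --2--> {p, q, r, s, t, u}  [seen]
{p, r, s, u} --0--> {p, q, r, s, t, u}  [seen]
{p, r, s, u} --1--> {p, q, r, s, t, u}  [seen]
{p, r, s, u} --2--> {p, q, r, s, t, u}  [seen]
Reachable DFA states: {p}, {p, q, r, s, t}, {t, u}, {q, r, s, t, u}, {p, q, r, s, t, u}, {p, r, s, u}.
Accepting DFA states (contain an NFA accepting state): {p}, {p, q, r, s, t}, {t, u}, {q, r, s, t, u}, {p, q, r, s, t, u}, {p, r, s, u}.

6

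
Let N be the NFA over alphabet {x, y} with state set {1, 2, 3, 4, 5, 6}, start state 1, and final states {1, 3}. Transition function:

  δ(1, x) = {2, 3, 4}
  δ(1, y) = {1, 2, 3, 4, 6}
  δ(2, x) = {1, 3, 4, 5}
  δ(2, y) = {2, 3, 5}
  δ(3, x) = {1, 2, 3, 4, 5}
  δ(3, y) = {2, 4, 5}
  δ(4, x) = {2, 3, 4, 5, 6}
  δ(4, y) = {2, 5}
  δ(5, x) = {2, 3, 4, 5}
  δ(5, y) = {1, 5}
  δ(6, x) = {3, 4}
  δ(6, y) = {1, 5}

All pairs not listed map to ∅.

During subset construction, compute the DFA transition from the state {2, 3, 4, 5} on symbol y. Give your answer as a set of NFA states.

{1, 2, 3, 4, 5}

δ(2,y) = {2, 3, 5}; δ(3,y) = {2, 4, 5}; δ(4,y) = {2, 5}; δ(5,y) = {1, 5}.
Union: {1, 2, 3, 4, 5}.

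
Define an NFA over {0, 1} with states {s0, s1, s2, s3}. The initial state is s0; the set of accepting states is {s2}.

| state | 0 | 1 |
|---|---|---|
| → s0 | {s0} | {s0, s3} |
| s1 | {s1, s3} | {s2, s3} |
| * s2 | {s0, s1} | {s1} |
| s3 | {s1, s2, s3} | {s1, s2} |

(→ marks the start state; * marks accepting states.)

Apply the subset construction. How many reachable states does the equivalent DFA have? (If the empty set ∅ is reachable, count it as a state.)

Start state of the DFA: {s0}.
{s0} --0--> {s0}  [seen]
{s0} --1--> {s0, s3}  [new]
{s0, s3} --0--> {s0, s1, s2, s3}  [new]
{s0, s3} --1--> {s0, s1, s2, s3}  [seen]
{s0, s1, s2, s3} --0--> {s0, s1, s2, s3}  [seen]
{s0, s1, s2, s3} --1--> {s0, s1, s2, s3}  [seen]
Reachable DFA states: {s0}, {s0, s3}, {s0, s1, s2, s3}.

3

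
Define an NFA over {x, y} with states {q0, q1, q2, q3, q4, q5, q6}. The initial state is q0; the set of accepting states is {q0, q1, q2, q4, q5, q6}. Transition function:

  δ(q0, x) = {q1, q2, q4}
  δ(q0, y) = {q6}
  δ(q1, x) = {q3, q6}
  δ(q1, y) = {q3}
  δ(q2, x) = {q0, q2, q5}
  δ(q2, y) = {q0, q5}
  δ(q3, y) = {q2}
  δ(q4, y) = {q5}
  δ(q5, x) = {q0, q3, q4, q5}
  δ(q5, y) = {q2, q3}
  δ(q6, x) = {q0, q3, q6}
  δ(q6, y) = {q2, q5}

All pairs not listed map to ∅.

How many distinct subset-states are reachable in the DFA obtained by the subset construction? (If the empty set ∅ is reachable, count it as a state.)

16

Start state of the DFA: {q0}.
{q0} --x--> {q1, q2, q4}  [new]
{q0} --y--> {q6}  [new]
{q1, q2, q4} --x--> {q0, q2, q3, q5, q6}  [new]
{q1, q2, q4} --y--> {q0, q3, q5}  [new]
{q6} --x--> {q0, q3, q6}  [new]
{q6} --y--> {q2, q5}  [new]
{q0, q2, q3, q5, q6} --x--> {q0, q1, q2, q3, q4, q5, q6}  [new]
{q0, q2, q3, q5, q6} --y--> {q0, q2, q3, q5, q6}  [seen]
{q0, q3, q5} --x--> {q0, q1, q2, q3, q4, q5}  [new]
{q0, q3, q5} --y--> {q2, q3, q6}  [new]
{q0, q3, q6} --x--> {q0, q1, q2, q3, q4, q6}  [new]
{q0, q3, q6} --y--> {q2, q5, q6}  [new]
{q2, q5} --x--> {q0, q2, q3, q4, q5}  [new]
{q2, q5} --y--> {q0, q2, q3, q5}  [new]
{q0, q1, q2, q3, q4, q5, q6} --x--> {q0, q1, q2, q3, q4, q5, q6}  [seen]
{q0, q1, q2, q3, q4, q5, q6} --y--> {q0, q2, q3, q5, q6}  [seen]
{q0, q1, q2, q3, q4, q5} --x--> {q0, q1, q2, q3, q4, q5, q6}  [seen]
{q0, q1, q2, q3, q4, q5} --y--> {q0, q2, q3, q5, q6}  [seen]
{q2, q3, q6} --x--> {q0, q2, q3, q5, q6}  [seen]
{q2, q3, q6} --y--> {q0, q2, q5}  [new]
{q0, q1, q2, q3, q4, q6} --x--> {q0, q1, q2, q3, q4, q5, q6}  [seen]
{q0, q1, q2, q3, q4, q6} --y--> {q0, q2, q3, q5, q6}  [seen]
{q2, q5, q6} --x--> {q0, q2, q3, q4, q5, q6}  [new]
{q2, q5, q6} --y--> {q0, q2, q3, q5}  [seen]
{q0, q2, q3, q4, q5} --x--> {q0, q1, q2, q3, q4, q5}  [seen]
{q0, q2, q3, q4, q5} --y--> {q0, q2, q3, q5, q6}  [seen]
{q0, q2, q3, q5} --x--> {q0, q1, q2, q3, q4, q5}  [seen]
{q0, q2, q3, q5} --y--> {q0, q2, q3, q5, q6}  [seen]
{q0, q2, q5} --x--> {q0, q1, q2, q3, q4, q5}  [seen]
{q0, q2, q5} --y--> {q0, q2, q3, q5, q6}  [seen]
{q0, q2, q3, q4, q5, q6} --x--> {q0, q1, q2, q3, q4, q5, q6}  [seen]
{q0, q2, q3, q4, q5, q6} --y--> {q0, q2, q3, q5, q6}  [seen]
Reachable DFA states: {q0}, {q1, q2, q4}, {q6}, {q0, q2, q3, q5, q6}, {q0, q3, q5}, {q0, q3, q6}, {q2, q5}, {q0, q1, q2, q3, q4, q5, q6}, {q0, q1, q2, q3, q4, q5}, {q2, q3, q6}, {q0, q1, q2, q3, q4, q6}, {q2, q5, q6}, {q0, q2, q3, q4, q5}, {q0, q2, q3, q5}, {q0, q2, q5}, {q0, q2, q3, q4, q5, q6}.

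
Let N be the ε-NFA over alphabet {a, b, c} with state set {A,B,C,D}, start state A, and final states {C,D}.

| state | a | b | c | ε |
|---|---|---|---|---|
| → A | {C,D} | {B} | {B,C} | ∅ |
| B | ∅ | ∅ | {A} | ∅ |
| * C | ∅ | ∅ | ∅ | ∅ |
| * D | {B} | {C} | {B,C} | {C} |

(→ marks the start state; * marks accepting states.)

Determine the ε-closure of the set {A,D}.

Begin with {A,D}.
D →ε {C}; add C.
ε-closure = {A,C,D}.

{A,C,D}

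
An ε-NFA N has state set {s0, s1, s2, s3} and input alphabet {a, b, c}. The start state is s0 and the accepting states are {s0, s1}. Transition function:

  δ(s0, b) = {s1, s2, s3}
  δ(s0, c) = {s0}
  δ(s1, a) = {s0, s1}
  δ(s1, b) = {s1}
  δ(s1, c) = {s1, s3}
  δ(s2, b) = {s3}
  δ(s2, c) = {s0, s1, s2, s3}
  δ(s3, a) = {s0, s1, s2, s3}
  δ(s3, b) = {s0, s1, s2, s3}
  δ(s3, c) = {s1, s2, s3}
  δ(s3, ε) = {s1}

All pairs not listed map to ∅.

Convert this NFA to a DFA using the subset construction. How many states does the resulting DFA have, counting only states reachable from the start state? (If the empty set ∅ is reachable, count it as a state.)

4

Start state of the DFA: {s0} (ε-closure of the NFA start).
{s0} --a--> ∅  [new]
{s0} --b--> {s1, s2, s3}  [new]
{s0} --c--> {s0}  [seen]
∅ --a--> ∅  [seen]
∅ --b--> ∅  [seen]
∅ --c--> ∅  [seen]
{s1, s2, s3} --a--> {s0, s1, s2, s3}  [new]
{s1, s2, s3} --b--> {s0, s1, s2, s3}  [seen]
{s1, s2, s3} --c--> {s0, s1, s2, s3}  [seen]
{s0, s1, s2, s3} --a--> {s0, s1, s2, s3}  [seen]
{s0, s1, s2, s3} --b--> {s0, s1, s2, s3}  [seen]
{s0, s1, s2, s3} --c--> {s0, s1, s2, s3}  [seen]
Reachable DFA states: {s0}, ∅, {s1, s2, s3}, {s0, s1, s2, s3}.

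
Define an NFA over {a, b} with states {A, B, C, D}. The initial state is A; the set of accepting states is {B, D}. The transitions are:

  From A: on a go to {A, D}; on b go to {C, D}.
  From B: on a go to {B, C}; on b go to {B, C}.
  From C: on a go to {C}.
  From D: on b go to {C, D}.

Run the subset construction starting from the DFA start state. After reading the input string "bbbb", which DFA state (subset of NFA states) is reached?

Start: {A}.
δ(A,b) = {C, D}.
Union: {C, D}.
After b: {C, D}.
δ(C,b) = ∅; δ(D,b) = {C, D}.
Union: {C, D}.
After b: {C, D}.
δ(C,b) = ∅; δ(D,b) = {C, D}.
Union: {C, D}.
After b: {C, D}.
δ(C,b) = ∅; δ(D,b) = {C, D}.
Union: {C, D}.
After b: {C, D}.

{C, D}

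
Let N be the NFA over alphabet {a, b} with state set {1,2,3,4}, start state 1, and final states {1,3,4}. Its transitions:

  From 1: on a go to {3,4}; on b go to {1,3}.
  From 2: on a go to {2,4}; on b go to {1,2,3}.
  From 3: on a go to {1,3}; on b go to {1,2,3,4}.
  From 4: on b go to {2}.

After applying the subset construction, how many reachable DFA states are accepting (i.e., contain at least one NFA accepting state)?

5

Start state of the DFA: {1}.
{1} --a--> {3,4}  [new]
{1} --b--> {1,3}  [new]
{3,4} --a--> {1,3}  [seen]
{3,4} --b--> {1,2,3,4}  [new]
{1,3} --a--> {1,3,4}  [new]
{1,3} --b--> {1,2,3,4}  [seen]
{1,2,3,4} --a--> {1,2,3,4}  [seen]
{1,2,3,4} --b--> {1,2,3,4}  [seen]
{1,3,4} --a--> {1,3,4}  [seen]
{1,3,4} --b--> {1,2,3,4}  [seen]
Reachable DFA states: {1}, {3,4}, {1,3}, {1,2,3,4}, {1,3,4}.
Accepting DFA states (contain an NFA accepting state): {1}, {3,4}, {1,3}, {1,2,3,4}, {1,3,4}.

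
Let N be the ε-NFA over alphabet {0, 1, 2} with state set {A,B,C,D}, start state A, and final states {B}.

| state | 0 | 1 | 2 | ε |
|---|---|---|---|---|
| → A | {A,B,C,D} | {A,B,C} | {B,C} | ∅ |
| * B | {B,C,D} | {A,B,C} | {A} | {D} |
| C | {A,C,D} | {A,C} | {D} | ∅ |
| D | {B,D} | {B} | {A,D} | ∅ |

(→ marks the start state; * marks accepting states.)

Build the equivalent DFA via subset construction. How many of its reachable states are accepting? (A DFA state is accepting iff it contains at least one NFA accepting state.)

2

Start state of the DFA: {A} (ε-closure of the NFA start).
{A} --0--> {A,B,C,D}  [new]
{A} --1--> {A,B,C,D}  [seen]
{A} --2--> {B,C,D}  [new]
{A,B,C,D} --0--> {A,B,C,D}  [seen]
{A,B,C,D} --1--> {A,B,C,D}  [seen]
{A,B,C,D} --2--> {A,B,C,D}  [seen]
{B,C,D} --0--> {A,B,C,D}  [seen]
{B,C,D} --1--> {A,B,C,D}  [seen]
{B,C,D} --2--> {A,D}  [new]
{A,D} --0--> {A,B,C,D}  [seen]
{A,D} --1--> {A,B,C,D}  [seen]
{A,D} --2--> {A,B,C,D}  [seen]
Reachable DFA states: {A}, {A,B,C,D}, {B,C,D}, {A,D}.
Accepting DFA states (contain an NFA accepting state): {A,B,C,D}, {B,C,D}.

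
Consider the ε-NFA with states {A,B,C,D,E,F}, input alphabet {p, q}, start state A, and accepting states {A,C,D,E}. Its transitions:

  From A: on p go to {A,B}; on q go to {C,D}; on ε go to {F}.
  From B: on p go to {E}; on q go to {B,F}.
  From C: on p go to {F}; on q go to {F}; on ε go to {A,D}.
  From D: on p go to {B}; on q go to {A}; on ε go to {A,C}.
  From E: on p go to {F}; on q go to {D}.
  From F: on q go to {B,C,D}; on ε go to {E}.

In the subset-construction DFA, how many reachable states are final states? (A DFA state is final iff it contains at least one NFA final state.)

Start state of the DFA: {A,E,F} (ε-closure of the NFA start).
{A,E,F} --p--> {A,B,E,F}  [new]
{A,E,F} --q--> {A,B,C,D,E,F}  [new]
{A,B,E,F} --p--> {A,B,E,F}  [seen]
{A,B,E,F} --q--> {A,B,C,D,E,F}  [seen]
{A,B,C,D,E,F} --p--> {A,B,E,F}  [seen]
{A,B,C,D,E,F} --q--> {A,B,C,D,E,F}  [seen]
Reachable DFA states: {A,E,F}, {A,B,E,F}, {A,B,C,D,E,F}.
Accepting DFA states (contain an NFA accepting state): {A,E,F}, {A,B,E,F}, {A,B,C,D,E,F}.

3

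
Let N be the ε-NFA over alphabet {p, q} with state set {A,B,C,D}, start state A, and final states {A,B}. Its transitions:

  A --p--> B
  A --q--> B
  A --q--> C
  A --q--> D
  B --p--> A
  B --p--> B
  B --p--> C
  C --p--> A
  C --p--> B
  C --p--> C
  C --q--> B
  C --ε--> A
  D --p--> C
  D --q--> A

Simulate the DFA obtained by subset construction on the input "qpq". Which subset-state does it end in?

{A,B,C,D}

Start: {A}.
δ(A,q) = {B,C,D}.
Union: {B,C,D}.
ε-closure gives {A,B,C,D}.
After q: {A,B,C,D}.
δ(A,p) = {B}; δ(B,p) = {A,B,C}; δ(C,p) = {A,B,C}; δ(D,p) = {C}.
Union: {A,B,C}.
After p: {A,B,C}.
δ(A,q) = {B,C,D}; δ(B,q) = ∅; δ(C,q) = {B}.
Union: {B,C,D}.
ε-closure gives {A,B,C,D}.
After q: {A,B,C,D}.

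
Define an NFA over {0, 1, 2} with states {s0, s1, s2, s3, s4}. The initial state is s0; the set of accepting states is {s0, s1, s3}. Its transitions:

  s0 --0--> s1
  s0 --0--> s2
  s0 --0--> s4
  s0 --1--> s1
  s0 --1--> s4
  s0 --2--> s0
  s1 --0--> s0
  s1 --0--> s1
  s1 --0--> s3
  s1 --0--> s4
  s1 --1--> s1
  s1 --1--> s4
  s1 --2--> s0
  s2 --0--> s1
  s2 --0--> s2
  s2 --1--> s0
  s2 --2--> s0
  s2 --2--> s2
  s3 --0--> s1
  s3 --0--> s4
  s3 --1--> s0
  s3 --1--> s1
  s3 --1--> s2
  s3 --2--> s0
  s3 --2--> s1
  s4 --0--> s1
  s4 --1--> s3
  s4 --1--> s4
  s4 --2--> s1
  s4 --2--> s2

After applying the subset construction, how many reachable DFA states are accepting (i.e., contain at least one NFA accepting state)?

Start state of the DFA: {s0}.
{s0} --0--> {s1, s2, s4}  [new]
{s0} --1--> {s1, s4}  [new]
{s0} --2--> {s0}  [seen]
{s1, s2, s4} --0--> {s0, s1, s2, s3, s4}  [new]
{s1, s2, s4} --1--> {s0, s1, s3, s4}  [new]
{s1, s2, s4} --2--> {s0, s1, s2}  [new]
{s1, s4} --0--> {s0, s1, s3, s4}  [seen]
{s1, s4} --1--> {s1, s3, s4}  [new]
{s1, s4} --2--> {s0, s1, s2}  [seen]
{s0, s1, s2, s3, s4} --0--> {s0, s1, s2, s3, s4}  [seen]
{s0, s1, s2, s3, s4} --1--> {s0, s1, s2, s3, s4}  [seen]
{s0, s1, s2, s3, s4} --2--> {s0, s1, s2}  [seen]
{s0, s1, s3, s4} --0--> {s0, s1, s2, s3, s4}  [seen]
{s0, s1, s3, s4} --1--> {s0, s1, s2, s3, s4}  [seen]
{s0, s1, s3, s4} --2--> {s0, s1, s2}  [seen]
{s0, s1, s2} --0--> {s0, s1, s2, s3, s4}  [seen]
{s0, s1, s2} --1--> {s0, s1, s4}  [new]
{s0, s1, s2} --2--> {s0, s2}  [new]
{s1, s3, s4} --0--> {s0, s1, s3, s4}  [seen]
{s1, s3, s4} --1--> {s0, s1, s2, s3, s4}  [seen]
{s1, s3, s4} --2--> {s0, s1, s2}  [seen]
{s0, s1, s4} --0--> {s0, s1, s2, s3, s4}  [seen]
{s0, s1, s4} --1--> {s1, s3, s4}  [seen]
{s0, s1, s4} --2--> {s0, s1, s2}  [seen]
{s0, s2} --0--> {s1, s2, s4}  [seen]
{s0, s2} --1--> {s0, s1, s4}  [seen]
{s0, s2} --2--> {s0, s2}  [seen]
Reachable DFA states: {s0}, {s1, s2, s4}, {s1, s4}, {s0, s1, s2, s3, s4}, {s0, s1, s3, s4}, {s0, s1, s2}, {s1, s3, s4}, {s0, s1, s4}, {s0, s2}.
Accepting DFA states (contain an NFA accepting state): {s0}, {s1, s2, s4}, {s1, s4}, {s0, s1, s2, s3, s4}, {s0, s1, s3, s4}, {s0, s1, s2}, {s1, s3, s4}, {s0, s1, s4}, {s0, s2}.

9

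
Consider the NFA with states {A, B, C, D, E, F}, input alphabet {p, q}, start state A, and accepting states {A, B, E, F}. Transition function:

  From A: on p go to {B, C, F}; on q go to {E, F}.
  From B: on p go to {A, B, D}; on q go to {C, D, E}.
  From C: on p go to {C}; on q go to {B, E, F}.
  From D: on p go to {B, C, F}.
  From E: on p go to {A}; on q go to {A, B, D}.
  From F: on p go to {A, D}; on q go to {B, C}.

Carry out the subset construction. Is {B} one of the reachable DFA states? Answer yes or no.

no

Start state of the DFA: {A}.
{A} --p--> {B, C, F}  [new]
{A} --q--> {E, F}  [new]
{B, C, F} --p--> {A, B, C, D}  [new]
{B, C, F} --q--> {B, C, D, E, F}  [new]
{E, F} --p--> {A, D}  [new]
{E, F} --q--> {A, B, C, D}  [seen]
{A, B, C, D} --p--> {A, B, C, D, F}  [new]
{A, B, C, D} --q--> {B, C, D, E, F}  [seen]
{B, C, D, E, F} --p--> {A, B, C, D, F}  [seen]
{B, C, D, E, F} --q--> {A, B, C, D, E, F}  [new]
{A, D} --p--> {B, C, F}  [seen]
{A, D} --q--> {E, F}  [seen]
{A, B, C, D, F} --p--> {A, B, C, D, F}  [seen]
{A, B, C, D, F} --q--> {B, C, D, E, F}  [seen]
{A, B, C, D, E, F} --p--> {A, B, C, D, F}  [seen]
{A, B, C, D, E, F} --q--> {A, B, C, D, E, F}  [seen]
Reachable DFA states: {A}, {B, C, F}, {E, F}, {A, B, C, D}, {B, C, D, E, F}, {A, D}, {A, B, C, D, F}, {A, B, C, D, E, F}.
{B} is not among them.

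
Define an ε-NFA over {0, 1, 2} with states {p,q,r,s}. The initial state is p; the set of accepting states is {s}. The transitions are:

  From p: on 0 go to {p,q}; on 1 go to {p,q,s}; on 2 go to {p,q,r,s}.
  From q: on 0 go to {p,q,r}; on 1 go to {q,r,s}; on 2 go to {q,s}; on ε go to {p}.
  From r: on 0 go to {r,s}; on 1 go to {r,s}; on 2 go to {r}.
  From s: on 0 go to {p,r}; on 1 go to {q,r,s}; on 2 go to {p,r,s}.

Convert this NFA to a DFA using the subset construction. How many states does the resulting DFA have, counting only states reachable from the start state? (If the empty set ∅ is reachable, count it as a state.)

Start state of the DFA: {p} (ε-closure of the NFA start).
{p} --0--> {p,q}  [new]
{p} --1--> {p,q,s}  [new]
{p} --2--> {p,q,r,s}  [new]
{p,q} --0--> {p,q,r}  [new]
{p,q} --1--> {p,q,r,s}  [seen]
{p,q} --2--> {p,q,r,s}  [seen]
{p,q,s} --0--> {p,q,r}  [seen]
{p,q,s} --1--> {p,q,r,s}  [seen]
{p,q,s} --2--> {p,q,r,s}  [seen]
{p,q,r,s} --0--> {p,q,r,s}  [seen]
{p,q,r,s} --1--> {p,q,r,s}  [seen]
{p,q,r,s} --2--> {p,q,r,s}  [seen]
{p,q,r} --0--> {p,q,r,s}  [seen]
{p,q,r} --1--> {p,q,r,s}  [seen]
{p,q,r} --2--> {p,q,r,s}  [seen]
Reachable DFA states: {p}, {p,q}, {p,q,s}, {p,q,r,s}, {p,q,r}.

5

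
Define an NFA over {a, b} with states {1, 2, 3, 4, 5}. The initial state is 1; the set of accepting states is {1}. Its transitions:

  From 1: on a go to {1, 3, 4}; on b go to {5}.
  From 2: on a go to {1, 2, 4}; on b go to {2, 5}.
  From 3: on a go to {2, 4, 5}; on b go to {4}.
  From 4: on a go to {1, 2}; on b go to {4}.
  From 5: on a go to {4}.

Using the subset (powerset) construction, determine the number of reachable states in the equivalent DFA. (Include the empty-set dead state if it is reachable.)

Start state of the DFA: {1}.
{1} --a--> {1, 3, 4}  [new]
{1} --b--> {5}  [new]
{1, 3, 4} --a--> {1, 2, 3, 4, 5}  [new]
{1, 3, 4} --b--> {4, 5}  [new]
{5} --a--> {4}  [new]
{5} --b--> ∅  [new]
{1, 2, 3, 4, 5} --a--> {1, 2, 3, 4, 5}  [seen]
{1, 2, 3, 4, 5} --b--> {2, 4, 5}  [new]
{4, 5} --a--> {1, 2, 4}  [new]
{4, 5} --b--> {4}  [seen]
{4} --a--> {1, 2}  [new]
{4} --b--> {4}  [seen]
∅ --a--> ∅  [seen]
∅ --b--> ∅  [seen]
{2, 4, 5} --a--> {1, 2, 4}  [seen]
{2, 4, 5} --b--> {2, 4, 5}  [seen]
{1, 2, 4} --a--> {1, 2, 3, 4}  [new]
{1, 2, 4} --b--> {2, 4, 5}  [seen]
{1, 2} --a--> {1, 2, 3, 4}  [seen]
{1, 2} --b--> {2, 5}  [new]
{1, 2, 3, 4} --a--> {1, 2, 3, 4, 5}  [seen]
{1, 2, 3, 4} --b--> {2, 4, 5}  [seen]
{2, 5} --a--> {1, 2, 4}  [seen]
{2, 5} --b--> {2, 5}  [seen]
Reachable DFA states: {1}, {1, 3, 4}, {5}, {1, 2, 3, 4, 5}, {4, 5}, {4}, ∅, {2, 4, 5}, {1, 2, 4}, {1, 2}, {1, 2, 3, 4}, {2, 5}.

12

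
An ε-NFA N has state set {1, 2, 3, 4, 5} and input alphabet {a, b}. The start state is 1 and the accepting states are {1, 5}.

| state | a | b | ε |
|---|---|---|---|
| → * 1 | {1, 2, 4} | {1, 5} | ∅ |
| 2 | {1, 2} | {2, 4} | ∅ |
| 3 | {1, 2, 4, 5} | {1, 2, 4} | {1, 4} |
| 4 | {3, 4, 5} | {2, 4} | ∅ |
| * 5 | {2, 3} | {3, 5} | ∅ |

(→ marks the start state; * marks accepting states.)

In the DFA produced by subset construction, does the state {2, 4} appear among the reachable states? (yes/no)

Start state of the DFA: {1} (ε-closure of the NFA start).
{1} --a--> {1, 2, 4}  [new]
{1} --b--> {1, 5}  [new]
{1, 2, 4} --a--> {1, 2, 3, 4, 5}  [new]
{1, 2, 4} --b--> {1, 2, 4, 5}  [new]
{1, 5} --a--> {1, 2, 3, 4}  [new]
{1, 5} --b--> {1, 3, 4, 5}  [new]
{1, 2, 3, 4, 5} --a--> {1, 2, 3, 4, 5}  [seen]
{1, 2, 3, 4, 5} --b--> {1, 2, 3, 4, 5}  [seen]
{1, 2, 4, 5} --a--> {1, 2, 3, 4, 5}  [seen]
{1, 2, 4, 5} --b--> {1, 2, 3, 4, 5}  [seen]
{1, 2, 3, 4} --a--> {1, 2, 3, 4, 5}  [seen]
{1, 2, 3, 4} --b--> {1, 2, 4, 5}  [seen]
{1, 3, 4, 5} --a--> {1, 2, 3, 4, 5}  [seen]
{1, 3, 4, 5} --b--> {1, 2, 3, 4, 5}  [seen]
Reachable DFA states: {1}, {1, 2, 4}, {1, 5}, {1, 2, 3, 4, 5}, {1, 2, 4, 5}, {1, 2, 3, 4}, {1, 3, 4, 5}.
{2, 4} is not among them.

no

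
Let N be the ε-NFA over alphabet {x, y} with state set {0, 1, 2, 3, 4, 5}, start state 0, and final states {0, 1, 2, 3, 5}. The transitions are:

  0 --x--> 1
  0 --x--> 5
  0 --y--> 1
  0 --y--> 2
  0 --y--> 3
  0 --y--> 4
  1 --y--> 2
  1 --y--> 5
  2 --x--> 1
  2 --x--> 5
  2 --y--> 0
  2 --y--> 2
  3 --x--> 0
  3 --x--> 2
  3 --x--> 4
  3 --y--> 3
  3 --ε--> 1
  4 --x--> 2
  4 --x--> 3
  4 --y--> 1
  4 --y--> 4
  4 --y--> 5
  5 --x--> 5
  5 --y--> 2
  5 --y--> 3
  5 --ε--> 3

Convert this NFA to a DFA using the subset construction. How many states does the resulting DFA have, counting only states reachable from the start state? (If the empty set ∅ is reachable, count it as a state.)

6

Start state of the DFA: {0} (ε-closure of the NFA start).
{0} --x--> {1, 3, 5}  [new]
{0} --y--> {1, 2, 3, 4}  [new]
{1, 3, 5} --x--> {0, 1, 2, 3, 4, 5}  [new]
{1, 3, 5} --y--> {1, 2, 3, 5}  [new]
{1, 2, 3, 4} --x--> {0, 1, 2, 3, 4, 5}  [seen]
{1, 2, 3, 4} --y--> {0, 1, 2, 3, 4, 5}  [seen]
{0, 1, 2, 3, 4, 5} --x--> {0, 1, 2, 3, 4, 5}  [seen]
{0, 1, 2, 3, 4, 5} --y--> {0, 1, 2, 3, 4, 5}  [seen]
{1, 2, 3, 5} --x--> {0, 1, 2, 3, 4, 5}  [seen]
{1, 2, 3, 5} --y--> {0, 1, 2, 3, 5}  [new]
{0, 1, 2, 3, 5} --x--> {0, 1, 2, 3, 4, 5}  [seen]
{0, 1, 2, 3, 5} --y--> {0, 1, 2, 3, 4, 5}  [seen]
Reachable DFA states: {0}, {1, 3, 5}, {1, 2, 3, 4}, {0, 1, 2, 3, 4, 5}, {1, 2, 3, 5}, {0, 1, 2, 3, 5}.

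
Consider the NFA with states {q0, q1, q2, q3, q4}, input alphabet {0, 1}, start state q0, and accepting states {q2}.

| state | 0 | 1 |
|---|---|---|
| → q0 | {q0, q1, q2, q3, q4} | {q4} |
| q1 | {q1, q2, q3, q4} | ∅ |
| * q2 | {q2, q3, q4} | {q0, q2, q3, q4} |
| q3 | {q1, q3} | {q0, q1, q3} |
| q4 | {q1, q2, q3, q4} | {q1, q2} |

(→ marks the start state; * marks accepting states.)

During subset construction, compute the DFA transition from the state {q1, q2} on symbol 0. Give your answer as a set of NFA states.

{q1, q2, q3, q4}

δ(q1,0) = {q1, q2, q3, q4}; δ(q2,0) = {q2, q3, q4}.
Union: {q1, q2, q3, q4}.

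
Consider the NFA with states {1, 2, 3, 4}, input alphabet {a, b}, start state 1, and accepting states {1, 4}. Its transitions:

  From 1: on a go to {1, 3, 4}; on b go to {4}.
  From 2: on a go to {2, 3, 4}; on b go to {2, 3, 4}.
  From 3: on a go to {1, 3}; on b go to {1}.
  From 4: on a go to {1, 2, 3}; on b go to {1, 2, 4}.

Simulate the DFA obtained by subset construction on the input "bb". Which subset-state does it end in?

{1, 2, 4}

Start: {1}.
δ(1,b) = {4}.
Union: {4}.
After b: {4}.
δ(4,b) = {1, 2, 4}.
Union: {1, 2, 4}.
After b: {1, 2, 4}.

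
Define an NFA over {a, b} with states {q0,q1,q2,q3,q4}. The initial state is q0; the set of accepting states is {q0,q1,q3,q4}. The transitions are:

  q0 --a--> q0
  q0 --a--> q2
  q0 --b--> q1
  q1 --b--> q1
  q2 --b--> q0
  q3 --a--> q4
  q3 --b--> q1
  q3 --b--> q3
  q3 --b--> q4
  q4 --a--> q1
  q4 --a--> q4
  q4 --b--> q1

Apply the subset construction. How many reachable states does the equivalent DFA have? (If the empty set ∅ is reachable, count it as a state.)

5

Start state of the DFA: {q0}.
{q0} --a--> {q0,q2}  [new]
{q0} --b--> {q1}  [new]
{q0,q2} --a--> {q0,q2}  [seen]
{q0,q2} --b--> {q0,q1}  [new]
{q1} --a--> ∅  [new]
{q1} --b--> {q1}  [seen]
{q0,q1} --a--> {q0,q2}  [seen]
{q0,q1} --b--> {q1}  [seen]
∅ --a--> ∅  [seen]
∅ --b--> ∅  [seen]
Reachable DFA states: {q0}, {q0,q2}, {q1}, {q0,q1}, ∅.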